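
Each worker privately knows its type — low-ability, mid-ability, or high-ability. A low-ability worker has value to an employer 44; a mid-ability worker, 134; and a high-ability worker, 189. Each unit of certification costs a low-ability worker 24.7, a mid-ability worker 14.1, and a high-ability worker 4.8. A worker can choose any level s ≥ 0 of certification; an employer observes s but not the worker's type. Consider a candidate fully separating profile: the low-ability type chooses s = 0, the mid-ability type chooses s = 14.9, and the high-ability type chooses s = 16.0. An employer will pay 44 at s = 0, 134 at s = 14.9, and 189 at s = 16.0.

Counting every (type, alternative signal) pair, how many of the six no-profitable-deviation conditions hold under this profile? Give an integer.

Low-ability (own payoff 44): to s=14.9 gives 134 − 24.7×14.9 = -234.03 → no gain ✓; to s=16.0 gives 189 − 24.7×16.0 = -206.2 → no gain ✓.
High-ability (own payoff 189 − 4.8×16.0 = 112.2): to s=0 gives 44 → no gain ✓; to s=14.9 gives 134 − 4.8×14.9 = 62.48 → no gain ✓.
Mid-ability (own payoff 134 − 14.1×14.9 = -76.09): to s=0 gives 44 → profitable ✗; to s=16.0 gives 189 − 14.1×16.0 = -36.6 → profitable ✗.
4 of the 6 constraints hold; not an equilibrium.

4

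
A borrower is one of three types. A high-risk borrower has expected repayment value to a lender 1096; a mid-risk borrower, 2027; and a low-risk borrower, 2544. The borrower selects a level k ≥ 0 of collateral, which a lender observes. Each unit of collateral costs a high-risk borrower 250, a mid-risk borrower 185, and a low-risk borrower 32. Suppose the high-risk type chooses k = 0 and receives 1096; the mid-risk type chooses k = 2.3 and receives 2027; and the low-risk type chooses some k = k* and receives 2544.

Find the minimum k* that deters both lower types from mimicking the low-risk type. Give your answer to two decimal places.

5.79

Mid-risk type (on-path payoff 2027 − 185×2.3 = 1601.5) won't mimic when 1601.5 ≥ 2544 − 185·k*, i.e. k* ≥ 5.09.
High-risk type (on-path payoff 1096) won't mimic when 1096 ≥ 2544 − 250·k*, i.e. k* ≥ 5.79.
Both must hold, so k* = max(5.79, 5.09) = 5.79. The high-risk type's constraint binds.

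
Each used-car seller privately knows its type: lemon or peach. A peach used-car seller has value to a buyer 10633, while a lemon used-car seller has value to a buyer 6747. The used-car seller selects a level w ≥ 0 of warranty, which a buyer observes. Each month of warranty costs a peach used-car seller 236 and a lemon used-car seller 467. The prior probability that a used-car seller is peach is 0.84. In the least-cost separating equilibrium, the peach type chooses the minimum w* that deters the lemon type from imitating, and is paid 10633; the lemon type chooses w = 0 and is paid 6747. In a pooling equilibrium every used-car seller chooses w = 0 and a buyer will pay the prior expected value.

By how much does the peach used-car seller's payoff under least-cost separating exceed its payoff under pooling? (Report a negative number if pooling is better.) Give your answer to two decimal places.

Least-cost separating signal: w* solves 6747 = 10633 − 467·w*, so w* = (10633 − 6747)/467 ≈ 8.3212.
Peach type's separating payoff: 10633 − 236 × w* = 10633 − 236 × (10633 − 6747)/467 = 10633 − 917096/467 ≈ 8669.1970.
Pooling payoff: 0.84 × 10633 + 0.16 × 6747 = 10011.24.
Difference: 8669.1970 − 10011.24 = -1342.043, i.e. -1342.04 to two decimal places.
The peach type would prefer the pooling outcome.

-1342.04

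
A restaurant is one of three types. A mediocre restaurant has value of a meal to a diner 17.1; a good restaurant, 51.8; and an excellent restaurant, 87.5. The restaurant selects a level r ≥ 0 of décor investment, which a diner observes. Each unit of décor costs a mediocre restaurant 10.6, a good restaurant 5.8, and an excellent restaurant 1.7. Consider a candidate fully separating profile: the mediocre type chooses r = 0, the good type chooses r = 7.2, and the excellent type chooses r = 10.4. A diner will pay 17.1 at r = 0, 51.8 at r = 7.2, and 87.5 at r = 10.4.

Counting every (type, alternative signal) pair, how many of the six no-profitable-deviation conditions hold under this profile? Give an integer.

Excellent (own payoff 87.5 − 1.7×10.4 = 69.82): to r=0 gives 17.1 → no gain ✓; to r=7.2 gives 51.8 − 1.7×7.2 = 39.56 → no gain ✓.
Good (own payoff 51.8 − 5.8×7.2 = 10.04): to r=0 gives 17.1 → profitable ✗; to r=10.4 gives 87.5 − 5.8×10.4 = 27.18 → profitable ✗.
Mediocre (own payoff 17.1): to r=7.2 gives 51.8 − 10.6×7.2 = -24.52 → no gain ✓; to r=10.4 gives 87.5 − 10.6×10.4 = -22.74 → no gain ✓.
4 of the 6 constraints hold; not an equilibrium.

4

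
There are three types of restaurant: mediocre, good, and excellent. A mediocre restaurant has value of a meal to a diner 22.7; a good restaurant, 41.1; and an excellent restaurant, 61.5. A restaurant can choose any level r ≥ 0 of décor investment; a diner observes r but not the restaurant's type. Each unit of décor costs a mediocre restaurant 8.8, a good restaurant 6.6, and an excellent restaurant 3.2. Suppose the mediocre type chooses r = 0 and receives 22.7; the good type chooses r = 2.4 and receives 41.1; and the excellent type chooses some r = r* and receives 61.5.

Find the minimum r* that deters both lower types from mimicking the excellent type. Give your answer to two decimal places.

Mediocre type (on-path payoff 22.7) won't mimic when 22.7 ≥ 61.5 − 8.8·r*, i.e. r* ≥ 4.41.
Good type (on-path payoff 41.1 − 6.6×2.4 = 25.26) won't mimic when 25.26 ≥ 61.5 − 6.6·r*, i.e. r* ≥ 5.49.
Both must hold, so r* = max(4.41, 5.49) = 5.49. The good type's constraint binds.

5.49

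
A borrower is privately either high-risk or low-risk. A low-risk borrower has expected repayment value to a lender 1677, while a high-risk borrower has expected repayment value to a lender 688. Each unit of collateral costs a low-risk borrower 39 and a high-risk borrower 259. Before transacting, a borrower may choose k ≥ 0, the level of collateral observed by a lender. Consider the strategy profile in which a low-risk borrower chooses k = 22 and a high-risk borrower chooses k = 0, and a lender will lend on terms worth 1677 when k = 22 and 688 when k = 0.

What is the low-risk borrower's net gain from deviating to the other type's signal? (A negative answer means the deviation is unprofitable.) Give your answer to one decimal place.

-131.0

Playing k = 22 the low-risk borrower receives 1677 − 39 × 22 = 819.
Deviating to k = 0 yields 688 instead.
Gain from deviating: 688 − 819 = -131.0.
The gain is negative, so the low-risk type's incentive-compatibility constraint is satisfied.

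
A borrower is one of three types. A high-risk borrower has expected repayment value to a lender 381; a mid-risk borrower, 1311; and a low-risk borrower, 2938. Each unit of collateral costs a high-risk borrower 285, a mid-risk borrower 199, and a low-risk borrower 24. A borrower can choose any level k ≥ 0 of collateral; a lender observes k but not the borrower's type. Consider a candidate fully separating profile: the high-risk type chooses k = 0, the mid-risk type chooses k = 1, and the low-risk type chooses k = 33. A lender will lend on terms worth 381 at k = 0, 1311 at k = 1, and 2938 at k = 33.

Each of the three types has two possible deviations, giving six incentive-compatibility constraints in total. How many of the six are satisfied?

High-risk (own payoff 381): to k=1 gives 1311 − 285×1 = 1026 → profitable ✗; to k=33 gives 2938 − 285×33 = -6467 → no gain ✓.
Low-risk (own payoff 2938 − 24×33 = 2146): to k=0 gives 381 → no gain ✓; to k=1 gives 1311 − 24×1 = 1287 → no gain ✓.
Mid-risk (own payoff 1311 − 199×1 = 1112): to k=0 gives 381 → no gain ✓; to k=33 gives 2938 − 199×33 = -3629 → no gain ✓.
5 of the 6 constraints hold; not an equilibrium.

5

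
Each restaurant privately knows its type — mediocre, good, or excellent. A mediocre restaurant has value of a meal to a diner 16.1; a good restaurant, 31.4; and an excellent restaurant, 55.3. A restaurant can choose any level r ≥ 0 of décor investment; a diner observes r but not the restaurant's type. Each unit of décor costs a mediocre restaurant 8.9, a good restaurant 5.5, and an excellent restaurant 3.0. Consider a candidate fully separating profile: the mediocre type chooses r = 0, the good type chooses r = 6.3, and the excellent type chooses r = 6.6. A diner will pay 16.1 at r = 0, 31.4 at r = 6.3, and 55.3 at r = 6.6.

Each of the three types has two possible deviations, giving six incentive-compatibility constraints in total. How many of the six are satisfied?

4

Good (own payoff 31.4 − 5.5×6.3 = -3.25): to r=0 gives 16.1 → profitable ✗; to r=6.6 gives 55.3 − 5.5×6.6 = 19 → profitable ✗.
Mediocre (own payoff 16.1): to r=6.3 gives 31.4 − 8.9×6.3 = -24.67 → no gain ✓; to r=6.6 gives 55.3 − 8.9×6.6 = -3.44 → no gain ✓.
Excellent (own payoff 55.3 − 3.0×6.6 = 35.5): to r=0 gives 16.1 → no gain ✓; to r=6.3 gives 31.4 − 3.0×6.3 = 12.5 → no gain ✓.
4 of the 6 constraints hold; not an equilibrium.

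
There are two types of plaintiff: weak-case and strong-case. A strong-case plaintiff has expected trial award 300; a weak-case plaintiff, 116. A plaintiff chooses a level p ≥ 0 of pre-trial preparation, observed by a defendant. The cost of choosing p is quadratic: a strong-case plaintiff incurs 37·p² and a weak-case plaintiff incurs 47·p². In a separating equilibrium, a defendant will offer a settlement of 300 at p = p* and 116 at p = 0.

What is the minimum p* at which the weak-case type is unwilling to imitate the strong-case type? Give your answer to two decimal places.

The weak-case type at p = 0 receives 116; imitating at p* yields 300 − 47·p*².
Indifference: 116 = 300 − 47·p*², so p*² = (300 − 116) / 47 ≈ 3.9149.
p* = √3.9149 ≈ 1.98.

1.98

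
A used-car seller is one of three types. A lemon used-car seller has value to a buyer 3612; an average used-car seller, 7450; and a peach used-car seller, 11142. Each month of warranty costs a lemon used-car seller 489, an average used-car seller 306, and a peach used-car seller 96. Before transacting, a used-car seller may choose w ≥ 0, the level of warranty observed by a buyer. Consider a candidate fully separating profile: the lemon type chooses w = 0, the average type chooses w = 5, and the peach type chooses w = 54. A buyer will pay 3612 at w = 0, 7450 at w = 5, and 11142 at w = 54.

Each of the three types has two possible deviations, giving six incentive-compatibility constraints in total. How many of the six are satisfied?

Lemon (own payoff 3612): to w=5 gives 7450 − 489×5 = 5005 → profitable ✗; to w=54 gives 11142 − 489×54 = -15264 → no gain ✓.
Average (own payoff 7450 − 306×5 = 5920): to w=0 gives 3612 → no gain ✓; to w=54 gives 11142 − 306×54 = -5382 → no gain ✓.
Peach (own payoff 11142 − 96×54 = 5958): to w=0 gives 3612 → no gain ✓; to w=5 gives 7450 − 96×5 = 6970 → profitable ✗.
4 of the 6 constraints hold; not an equilibrium.

4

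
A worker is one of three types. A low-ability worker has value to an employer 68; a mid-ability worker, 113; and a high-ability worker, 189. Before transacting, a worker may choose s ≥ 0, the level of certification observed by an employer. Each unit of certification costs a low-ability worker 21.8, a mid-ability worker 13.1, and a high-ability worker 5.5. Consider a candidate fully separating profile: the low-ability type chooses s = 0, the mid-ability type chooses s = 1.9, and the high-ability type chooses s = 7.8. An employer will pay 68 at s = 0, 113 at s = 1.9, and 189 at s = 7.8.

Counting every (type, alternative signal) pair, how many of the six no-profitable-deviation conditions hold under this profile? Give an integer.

High-ability (own payoff 189 − 5.5×7.8 = 146.1): to s=0 gives 68 → no gain ✓; to s=1.9 gives 113 − 5.5×1.9 = 102.55 → no gain ✓.
Low-ability (own payoff 68): to s=1.9 gives 113 − 21.8×1.9 = 71.58 → profitable ✗; to s=7.8 gives 189 − 21.8×7.8 = 18.96 → no gain ✓.
Mid-ability (own payoff 113 − 13.1×1.9 = 88.11): to s=0 gives 68 → no gain ✓; to s=7.8 gives 189 − 13.1×7.8 = 86.82 → no gain ✓.
5 of the 6 constraints hold; not an equilibrium.

5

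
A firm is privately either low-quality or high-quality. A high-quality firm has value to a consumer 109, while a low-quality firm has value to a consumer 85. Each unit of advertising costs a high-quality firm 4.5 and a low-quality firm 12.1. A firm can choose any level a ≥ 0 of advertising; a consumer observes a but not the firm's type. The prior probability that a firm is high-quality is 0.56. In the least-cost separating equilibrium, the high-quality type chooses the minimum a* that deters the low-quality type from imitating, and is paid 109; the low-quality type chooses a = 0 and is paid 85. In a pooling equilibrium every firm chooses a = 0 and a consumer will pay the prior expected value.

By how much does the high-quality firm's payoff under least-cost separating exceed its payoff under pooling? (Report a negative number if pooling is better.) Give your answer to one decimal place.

Least-cost separating signal: a* solves 85 = 109 − 12.1·a*, so a* = (109 − 85)/12.1 ≈ 1.9835.
High-quality type's separating payoff: 109 − 4.5 × a* = 109 − 4.5 × (109 − 85)/12.1 = 109 − 108/12.1 ≈ 100.074.
Pooling payoff: 0.56 × 109 + 0.44 × 85 = 98.44.
Difference: 100.074 − 98.44 = 1.634, i.e. 1.6 to one decimal place.
The high-quality type prefers to separate.

1.6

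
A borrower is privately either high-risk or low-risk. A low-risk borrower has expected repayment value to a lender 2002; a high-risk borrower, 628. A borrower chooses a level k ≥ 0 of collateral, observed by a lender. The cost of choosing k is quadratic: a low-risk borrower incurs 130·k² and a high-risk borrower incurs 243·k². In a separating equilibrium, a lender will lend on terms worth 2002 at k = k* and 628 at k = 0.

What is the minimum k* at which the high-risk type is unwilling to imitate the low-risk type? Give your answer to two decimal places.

2.38

The high-risk type at k = 0 receives 628; imitating at k* yields 2002 − 243·k*².
Indifference: 628 = 2002 − 243·k*², so k*² = (2002 − 628) / 243 ≈ 5.6543.
k* = √5.6543 ≈ 2.38.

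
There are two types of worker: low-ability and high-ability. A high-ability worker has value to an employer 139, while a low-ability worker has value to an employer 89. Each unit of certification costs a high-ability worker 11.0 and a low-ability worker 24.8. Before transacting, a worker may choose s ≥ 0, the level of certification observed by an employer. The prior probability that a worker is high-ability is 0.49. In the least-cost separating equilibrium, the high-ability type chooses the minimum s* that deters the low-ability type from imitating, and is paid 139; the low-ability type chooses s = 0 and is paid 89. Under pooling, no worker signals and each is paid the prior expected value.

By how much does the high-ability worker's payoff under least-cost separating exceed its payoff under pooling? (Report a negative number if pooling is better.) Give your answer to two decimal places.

3.32

Least-cost separating signal: s* solves 89 = 139 − 24.8·s*, so s* = (139 − 89)/24.8 ≈ 2.0161.
High-ability type's separating payoff: 139 − 11.0 × s* = 139 − 11.0 × (139 − 89)/24.8 = 139 − 550/24.8 ≈ 116.8226.
Pooling payoff: 0.49 × 139 + 0.51 × 89 = 113.5.
Difference: 116.8226 − 113.5 = 3.3226, i.e. 3.32 to two decimal places.
The high-ability type prefers to separate.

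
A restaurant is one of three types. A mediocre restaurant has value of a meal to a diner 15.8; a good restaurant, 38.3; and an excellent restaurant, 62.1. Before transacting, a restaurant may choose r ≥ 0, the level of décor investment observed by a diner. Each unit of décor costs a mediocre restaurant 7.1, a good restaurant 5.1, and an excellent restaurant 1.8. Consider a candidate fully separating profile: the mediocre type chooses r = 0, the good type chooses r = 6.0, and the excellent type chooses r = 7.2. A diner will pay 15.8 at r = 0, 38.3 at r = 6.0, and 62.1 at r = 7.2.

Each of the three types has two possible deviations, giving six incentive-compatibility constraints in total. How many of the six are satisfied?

Excellent (own payoff 62.1 − 1.8×7.2 = 49.14): to r=0 gives 15.8 → no gain ✓; to r=6.0 gives 38.3 − 1.8×6.0 = 27.5 → no gain ✓.
Mediocre (own payoff 15.8): to r=6.0 gives 38.3 − 7.1×6.0 = -4.3 → no gain ✓; to r=7.2 gives 62.1 − 7.1×7.2 = 10.98 → no gain ✓.
Good (own payoff 38.3 − 5.1×6.0 = 7.7): to r=0 gives 15.8 → profitable ✗; to r=7.2 gives 62.1 − 5.1×7.2 = 25.38 → profitable ✗.
4 of the 6 constraints hold; not an equilibrium.

4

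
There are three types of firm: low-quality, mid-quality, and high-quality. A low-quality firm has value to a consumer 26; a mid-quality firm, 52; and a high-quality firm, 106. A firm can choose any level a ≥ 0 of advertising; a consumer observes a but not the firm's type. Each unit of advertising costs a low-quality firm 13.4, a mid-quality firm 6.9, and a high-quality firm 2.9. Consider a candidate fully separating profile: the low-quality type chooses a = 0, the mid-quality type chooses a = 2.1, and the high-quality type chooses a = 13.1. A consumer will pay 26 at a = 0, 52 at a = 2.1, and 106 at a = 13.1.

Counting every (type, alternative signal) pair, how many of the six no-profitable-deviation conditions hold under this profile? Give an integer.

Low-quality (own payoff 26): to a=2.1 gives 52 − 13.4×2.1 = 23.86 → no gain ✓; to a=13.1 gives 106 − 13.4×13.1 = -69.54 → no gain ✓.
Mid-quality (own payoff 52 − 6.9×2.1 = 37.51): to a=0 gives 26 → no gain ✓; to a=13.1 gives 106 − 6.9×13.1 = 15.61 → no gain ✓.
High-quality (own payoff 106 − 2.9×13.1 = 68.01): to a=0 gives 26 → no gain ✓; to a=2.1 gives 52 − 2.9×2.1 = 45.91 → no gain ✓.
6 of the 6 constraints hold; this profile is a separating equilibrium.

6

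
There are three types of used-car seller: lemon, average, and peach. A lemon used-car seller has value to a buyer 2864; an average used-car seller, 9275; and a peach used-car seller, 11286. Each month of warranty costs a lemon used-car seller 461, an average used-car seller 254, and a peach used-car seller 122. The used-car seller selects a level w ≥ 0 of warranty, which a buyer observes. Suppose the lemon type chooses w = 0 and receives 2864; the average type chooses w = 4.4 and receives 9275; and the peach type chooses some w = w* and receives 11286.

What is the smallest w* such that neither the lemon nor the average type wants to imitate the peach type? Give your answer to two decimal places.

18.27

Average type (on-path payoff 9275 − 254×4.4 = 8157.4) won't mimic when 8157.4 ≥ 11286 − 254·w*, i.e. w* ≥ 12.32.
Lemon type (on-path payoff 2864) won't mimic when 2864 ≥ 11286 − 461·w*, i.e. w* ≥ 18.27.
Both must hold, so w* = max(18.27, 12.32) = 18.27. The lemon type's constraint binds.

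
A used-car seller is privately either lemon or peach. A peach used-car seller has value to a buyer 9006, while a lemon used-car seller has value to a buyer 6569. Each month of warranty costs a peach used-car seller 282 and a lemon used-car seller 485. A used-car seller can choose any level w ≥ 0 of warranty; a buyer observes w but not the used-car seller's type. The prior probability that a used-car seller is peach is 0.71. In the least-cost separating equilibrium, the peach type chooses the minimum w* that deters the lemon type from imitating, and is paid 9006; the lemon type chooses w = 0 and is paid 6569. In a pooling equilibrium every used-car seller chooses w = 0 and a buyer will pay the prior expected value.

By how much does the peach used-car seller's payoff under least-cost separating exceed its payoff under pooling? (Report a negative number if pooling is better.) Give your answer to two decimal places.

-710.25

Least-cost separating signal: w* solves 6569 = 9006 − 485·w*, so w* = (9006 − 6569)/485 ≈ 5.0247.
Peach type's separating payoff: 9006 − 282 × w* = 9006 − 282 × (9006 − 6569)/485 = 9006 − 687234/485 ≈ 7589.0227.
Pooling payoff: 0.71 × 9006 + 0.29 × 6569 = 8299.27.
Difference: 7589.0227 − 8299.27 = -710.2473, i.e. -710.25 to two decimal places.
The peach type would prefer the pooling outcome.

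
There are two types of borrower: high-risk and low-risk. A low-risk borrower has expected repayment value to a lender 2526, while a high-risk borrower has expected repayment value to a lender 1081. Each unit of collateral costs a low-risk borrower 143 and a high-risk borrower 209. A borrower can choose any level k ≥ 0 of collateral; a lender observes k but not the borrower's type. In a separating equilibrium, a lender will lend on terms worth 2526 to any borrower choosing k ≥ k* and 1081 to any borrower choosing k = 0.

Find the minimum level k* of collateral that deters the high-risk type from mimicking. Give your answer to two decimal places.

6.91

A high-risk borrower choosing k = 0 receives 1081.
Imitating at k* instead would pay 2526 at cost 209·k*, netting 2526 − 209·k*.
Indifference: 1081 = 2526 − 209·k*, so k* = (2526 − 1081) / 209 ≈ 6.91.
This is the high-risk type's binding incentive-compatibility constraint; any k ≥ 6.91 sustains separation on that side.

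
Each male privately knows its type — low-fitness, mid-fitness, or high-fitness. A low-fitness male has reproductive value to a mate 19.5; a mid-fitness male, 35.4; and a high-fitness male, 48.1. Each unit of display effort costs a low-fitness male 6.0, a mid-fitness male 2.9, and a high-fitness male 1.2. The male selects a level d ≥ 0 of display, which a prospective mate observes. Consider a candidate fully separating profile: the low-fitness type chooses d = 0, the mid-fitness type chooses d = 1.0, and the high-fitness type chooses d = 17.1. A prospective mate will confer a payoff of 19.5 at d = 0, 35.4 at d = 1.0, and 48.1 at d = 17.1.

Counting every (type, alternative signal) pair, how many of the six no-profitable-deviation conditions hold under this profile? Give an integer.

4

Mid-fitness (own payoff 35.4 − 2.9×1.0 = 32.5): to d=0 gives 19.5 → no gain ✓; to d=17.1 gives 48.1 − 2.9×17.1 = -1.49 → no gain ✓.
Low-fitness (own payoff 19.5): to d=1.0 gives 35.4 − 6.0×1.0 = 29.4 → profitable ✗; to d=17.1 gives 48.1 − 6.0×17.1 = -54.5 → no gain ✓.
High-fitness (own payoff 48.1 − 1.2×17.1 = 27.58): to d=0 gives 19.5 → no gain ✓; to d=1.0 gives 35.4 − 1.2×1.0 = 34.2 → profitable ✗.
4 of the 6 constraints hold; not an equilibrium.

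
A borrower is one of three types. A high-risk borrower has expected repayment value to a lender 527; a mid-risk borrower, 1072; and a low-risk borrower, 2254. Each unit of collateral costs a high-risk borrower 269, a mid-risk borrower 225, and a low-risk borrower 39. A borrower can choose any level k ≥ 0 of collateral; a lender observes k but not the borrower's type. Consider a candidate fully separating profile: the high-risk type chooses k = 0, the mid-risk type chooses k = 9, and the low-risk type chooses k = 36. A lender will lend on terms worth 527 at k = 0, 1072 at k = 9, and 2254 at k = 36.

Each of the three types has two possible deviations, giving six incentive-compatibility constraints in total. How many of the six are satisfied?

High-risk (own payoff 527): to k=9 gives 1072 − 269×9 = -1349 → no gain ✓; to k=36 gives 2254 − 269×36 = -7430 → no gain ✓.
Mid-risk (own payoff 1072 − 225×9 = -953): to k=0 gives 527 → profitable ✗; to k=36 gives 2254 − 225×36 = -5846 → no gain ✓.
Low-risk (own payoff 2254 − 39×36 = 850): to k=0 gives 527 → no gain ✓; to k=9 gives 1072 − 39×9 = 721 → no gain ✓.
5 of the 6 constraints hold; not an equilibrium.

5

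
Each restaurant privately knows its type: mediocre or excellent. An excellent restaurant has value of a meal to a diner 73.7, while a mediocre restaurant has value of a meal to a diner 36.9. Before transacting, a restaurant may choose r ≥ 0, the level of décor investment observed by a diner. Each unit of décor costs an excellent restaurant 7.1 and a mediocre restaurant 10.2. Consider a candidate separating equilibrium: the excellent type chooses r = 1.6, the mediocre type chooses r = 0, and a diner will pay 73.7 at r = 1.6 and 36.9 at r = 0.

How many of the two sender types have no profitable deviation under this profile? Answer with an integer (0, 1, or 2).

Mediocre type: stay at 0 → 36.9; mimic → 73.7 − 10.2 × 1.6 = 57.38. IC fails (36.9 < 57.38).
Excellent type: signal → 73.7 − 7.1 × 1.6 = 62.34; deviate to 0 → 36.9. IC holds (62.34 ≥ 36.9).
1 of 2 constraints hold, so this profile is not an equilibrium.

1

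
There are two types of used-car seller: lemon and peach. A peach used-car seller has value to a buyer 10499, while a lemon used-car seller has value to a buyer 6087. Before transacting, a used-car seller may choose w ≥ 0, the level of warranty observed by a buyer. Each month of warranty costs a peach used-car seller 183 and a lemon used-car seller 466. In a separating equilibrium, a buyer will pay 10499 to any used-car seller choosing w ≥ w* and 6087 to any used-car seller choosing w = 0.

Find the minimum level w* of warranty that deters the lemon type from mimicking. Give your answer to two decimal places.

9.47

A lemon used-car seller choosing w = 0 receives 6087.
Imitating at w* instead would pay 10499 at cost 466·w*, netting 10499 − 466·w*.
Indifference: 6087 = 10499 − 466·w*, so w* = (10499 − 6087) / 466 ≈ 9.47.
This is the lemon type's binding incentive-compatibility constraint; any w ≥ 9.47 sustains separation on that side.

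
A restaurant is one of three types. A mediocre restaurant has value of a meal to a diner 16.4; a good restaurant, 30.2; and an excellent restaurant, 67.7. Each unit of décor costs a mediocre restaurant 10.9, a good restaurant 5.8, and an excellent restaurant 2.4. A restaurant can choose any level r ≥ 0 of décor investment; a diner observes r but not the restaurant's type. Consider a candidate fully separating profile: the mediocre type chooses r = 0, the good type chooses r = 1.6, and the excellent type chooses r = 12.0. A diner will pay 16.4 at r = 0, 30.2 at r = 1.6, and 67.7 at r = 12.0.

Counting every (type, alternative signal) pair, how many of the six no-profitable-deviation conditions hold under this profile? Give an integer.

Excellent (own payoff 67.7 − 2.4×12.0 = 38.9): to r=0 gives 16.4 → no gain ✓; to r=1.6 gives 30.2 − 2.4×1.6 = 26.36 → no gain ✓.
Good (own payoff 30.2 − 5.8×1.6 = 20.92): to r=0 gives 16.4 → no gain ✓; to r=12.0 gives 67.7 − 5.8×12.0 = -1.9 → no gain ✓.
Mediocre (own payoff 16.4): to r=1.6 gives 30.2 − 10.9×1.6 = 12.76 → no gain ✓; to r=12.0 gives 67.7 − 10.9×12.0 = -63.1 → no gain ✓.
6 of the 6 constraints hold; this profile is a separating equilibrium.

6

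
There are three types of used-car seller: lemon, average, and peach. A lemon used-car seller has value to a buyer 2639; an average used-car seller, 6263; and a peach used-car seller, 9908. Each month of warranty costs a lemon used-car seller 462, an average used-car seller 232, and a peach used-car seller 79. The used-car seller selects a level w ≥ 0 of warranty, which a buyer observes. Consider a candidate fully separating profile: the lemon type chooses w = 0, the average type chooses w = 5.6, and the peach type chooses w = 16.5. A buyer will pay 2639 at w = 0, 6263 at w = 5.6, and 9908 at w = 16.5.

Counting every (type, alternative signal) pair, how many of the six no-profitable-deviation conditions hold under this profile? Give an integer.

4

Average (own payoff 6263 − 232×5.6 = 4963.8): to w=0 gives 2639 → no gain ✓; to w=16.5 gives 9908 − 232×16.5 = 6080 → profitable ✗.
Peach (own payoff 9908 − 79×16.5 = 8604.5): to w=0 gives 2639 → no gain ✓; to w=5.6 gives 6263 − 79×5.6 = 5820.6 → no gain ✓.
Lemon (own payoff 2639): to w=5.6 gives 6263 − 462×5.6 = 3675.8 → profitable ✗; to w=16.5 gives 9908 − 462×16.5 = 2285 → no gain ✓.
4 of the 6 constraints hold; not an equilibrium.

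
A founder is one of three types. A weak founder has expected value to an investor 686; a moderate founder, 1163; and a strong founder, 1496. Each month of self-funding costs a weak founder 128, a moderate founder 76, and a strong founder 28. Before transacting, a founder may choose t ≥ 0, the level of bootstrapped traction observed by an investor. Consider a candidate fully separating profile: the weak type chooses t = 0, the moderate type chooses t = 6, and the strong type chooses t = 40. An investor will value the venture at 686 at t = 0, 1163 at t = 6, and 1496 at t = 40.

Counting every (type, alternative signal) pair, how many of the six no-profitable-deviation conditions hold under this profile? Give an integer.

Weak (own payoff 686): to t=6 gives 1163 − 128×6 = 395 → no gain ✓; to t=40 gives 1496 − 128×40 = -3624 → no gain ✓.
Strong (own payoff 1496 − 28×40 = 376): to t=0 gives 686 → profitable ✗; to t=6 gives 1163 − 28×6 = 995 → profitable ✗.
Moderate (own payoff 1163 − 76×6 = 707): to t=0 gives 686 → no gain ✓; to t=40 gives 1496 − 76×40 = -1544 → no gain ✓.
4 of the 6 constraints hold; not an equilibrium.

4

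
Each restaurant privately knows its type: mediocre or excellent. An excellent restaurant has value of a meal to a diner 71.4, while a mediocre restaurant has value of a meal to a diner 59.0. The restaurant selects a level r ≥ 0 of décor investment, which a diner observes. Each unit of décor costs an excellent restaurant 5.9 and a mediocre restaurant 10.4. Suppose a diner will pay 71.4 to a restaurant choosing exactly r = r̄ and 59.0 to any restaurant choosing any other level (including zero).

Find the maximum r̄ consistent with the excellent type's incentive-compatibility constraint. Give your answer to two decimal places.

2.10

Choosing r̄ yields the excellent type 71.4 − 5.9·r̄; choosing zero yields 59.0.
The excellent type is indifferent at 71.4 − 5.9·r̄ = 59.0, i.e. r̄ = (71.4 − 59.0) / 5.9 ≈ 2.10.
For any r̄ above 2.10 the excellent type would rather pool at zero, so separation collapses.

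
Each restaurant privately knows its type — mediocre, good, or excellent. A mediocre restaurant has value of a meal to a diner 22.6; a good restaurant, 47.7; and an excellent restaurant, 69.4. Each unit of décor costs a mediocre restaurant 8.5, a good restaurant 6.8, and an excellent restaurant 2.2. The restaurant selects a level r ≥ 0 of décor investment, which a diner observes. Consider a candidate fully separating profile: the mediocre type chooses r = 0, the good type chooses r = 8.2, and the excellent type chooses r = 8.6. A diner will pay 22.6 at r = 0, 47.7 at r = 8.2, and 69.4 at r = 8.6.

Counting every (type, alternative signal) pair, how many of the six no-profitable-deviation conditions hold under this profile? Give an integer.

Excellent (own payoff 69.4 − 2.2×8.6 = 50.48): to r=0 gives 22.6 → no gain ✓; to r=8.2 gives 47.7 − 2.2×8.2 = 29.66 → no gain ✓.
Mediocre (own payoff 22.6): to r=8.2 gives 47.7 − 8.5×8.2 = -22 → no gain ✓; to r=8.6 gives 69.4 − 8.5×8.6 = -3.7 → no gain ✓.
Good (own payoff 47.7 − 6.8×8.2 = -8.06): to r=0 gives 22.6 → profitable ✗; to r=8.6 gives 69.4 − 6.8×8.6 = 10.92 → profitable ✗.
4 of the 6 constraints hold; not an equilibrium.

4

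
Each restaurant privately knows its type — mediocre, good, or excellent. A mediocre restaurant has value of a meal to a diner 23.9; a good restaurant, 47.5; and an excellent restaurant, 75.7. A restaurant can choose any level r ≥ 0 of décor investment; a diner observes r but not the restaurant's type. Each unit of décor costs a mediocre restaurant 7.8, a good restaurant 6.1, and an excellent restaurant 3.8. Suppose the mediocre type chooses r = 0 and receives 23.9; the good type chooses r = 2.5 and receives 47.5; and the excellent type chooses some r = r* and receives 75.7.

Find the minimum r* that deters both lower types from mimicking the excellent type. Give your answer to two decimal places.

Good type (on-path payoff 47.5 − 6.1×2.5 = 32.25) won't mimic when 32.25 ≥ 75.7 − 6.1·r*, i.e. r* ≥ 7.12.
Mediocre type (on-path payoff 23.9) won't mimic when 23.9 ≥ 75.7 − 7.8·r*, i.e. r* ≥ 6.64.
Both must hold, so r* = max(6.64, 7.12) = 7.12. The good type's constraint binds.

7.12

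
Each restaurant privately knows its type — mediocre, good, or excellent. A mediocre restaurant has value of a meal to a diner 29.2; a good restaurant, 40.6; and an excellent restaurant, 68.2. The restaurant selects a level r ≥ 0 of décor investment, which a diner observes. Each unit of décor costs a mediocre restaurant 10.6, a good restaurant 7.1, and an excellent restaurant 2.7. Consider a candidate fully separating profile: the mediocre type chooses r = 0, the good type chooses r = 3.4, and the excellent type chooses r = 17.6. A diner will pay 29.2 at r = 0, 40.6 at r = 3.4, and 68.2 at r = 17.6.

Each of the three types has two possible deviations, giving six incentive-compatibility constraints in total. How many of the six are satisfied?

Mediocre (own payoff 29.2): to r=3.4 gives 40.6 − 10.6×3.4 = 4.56 → no gain ✓; to r=17.6 gives 68.2 − 10.6×17.6 = -118.36 → no gain ✓.
Good (own payoff 40.6 − 7.1×3.4 = 16.46): to r=0 gives 29.2 → profitable ✗; to r=17.6 gives 68.2 − 7.1×17.6 = -56.76 → no gain ✓.
Excellent (own payoff 68.2 − 2.7×17.6 = 20.68): to r=0 gives 29.2 → profitable ✗; to r=3.4 gives 40.6 − 2.7×3.4 = 31.42 → profitable ✗.
3 of the 6 constraints hold; not an equilibrium.

3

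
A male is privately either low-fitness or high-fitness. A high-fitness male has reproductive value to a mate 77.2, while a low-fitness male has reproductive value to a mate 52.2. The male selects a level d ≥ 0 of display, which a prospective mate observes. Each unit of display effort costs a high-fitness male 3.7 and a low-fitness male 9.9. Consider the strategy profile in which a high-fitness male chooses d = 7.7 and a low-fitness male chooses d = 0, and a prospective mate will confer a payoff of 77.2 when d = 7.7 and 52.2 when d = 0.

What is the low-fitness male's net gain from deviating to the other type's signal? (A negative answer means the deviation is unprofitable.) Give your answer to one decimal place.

Playing d = 0 the low-fitness male receives 52.2.
Deviating to d = 7.7 brings payment 77.2 at cost 9.9 × 7.7 = 76.23, netting 0.97.
Gain from deviating: 0.97 − 52.2 = -51.23, i.e. -51.2 to one decimal place.
The gain is negative, so the low-fitness type's incentive-compatibility constraint is satisfied.

-51.2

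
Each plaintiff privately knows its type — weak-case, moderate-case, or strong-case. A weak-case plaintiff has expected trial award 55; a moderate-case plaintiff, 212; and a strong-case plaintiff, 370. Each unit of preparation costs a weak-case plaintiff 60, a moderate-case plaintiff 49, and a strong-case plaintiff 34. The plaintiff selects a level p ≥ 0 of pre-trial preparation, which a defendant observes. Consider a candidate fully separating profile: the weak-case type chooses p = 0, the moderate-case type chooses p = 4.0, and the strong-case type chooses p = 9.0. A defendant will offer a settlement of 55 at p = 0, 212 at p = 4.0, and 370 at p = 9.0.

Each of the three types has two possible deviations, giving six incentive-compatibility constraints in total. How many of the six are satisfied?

4

Weak-case (own payoff 55): to p=4.0 gives 212 − 60×4.0 = -28 → no gain ✓; to p=9.0 gives 370 − 60×9.0 = -170 → no gain ✓.
Moderate-case (own payoff 212 − 49×4.0 = 16): to p=0 gives 55 → profitable ✗; to p=9.0 gives 370 − 49×9.0 = -71 → no gain ✓.
Strong-case (own payoff 370 − 34×9.0 = 64): to p=0 gives 55 → no gain ✓; to p=4.0 gives 212 − 34×4.0 = 76 → profitable ✗.
4 of the 6 constraints hold; not an equilibrium.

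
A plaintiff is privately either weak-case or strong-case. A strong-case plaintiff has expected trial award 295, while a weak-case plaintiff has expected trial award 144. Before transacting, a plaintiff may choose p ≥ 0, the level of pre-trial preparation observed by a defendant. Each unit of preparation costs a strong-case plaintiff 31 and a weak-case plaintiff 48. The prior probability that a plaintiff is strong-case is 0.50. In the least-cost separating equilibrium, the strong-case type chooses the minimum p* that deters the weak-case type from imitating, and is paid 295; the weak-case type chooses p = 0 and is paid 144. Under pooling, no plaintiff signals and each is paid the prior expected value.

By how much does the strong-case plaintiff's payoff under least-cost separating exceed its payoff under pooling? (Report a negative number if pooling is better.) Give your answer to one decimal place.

-22.0

Least-cost separating signal: p* solves 144 = 295 − 48·p*, so p* = (295 − 144)/48 ≈ 3.1458.
Strong-case type's separating payoff: 295 − 31 × p* = 295 − 31 × (295 − 144)/48 = 295 − 4681/48 ≈ 197.479.
Pooling payoff: 0.50 × 295 + 0.50 × 144 = 219.5.
Difference: 197.479 − 219.5 = -22.021, i.e. -22.0 to one decimal place.
The strong-case type would prefer the pooling outcome.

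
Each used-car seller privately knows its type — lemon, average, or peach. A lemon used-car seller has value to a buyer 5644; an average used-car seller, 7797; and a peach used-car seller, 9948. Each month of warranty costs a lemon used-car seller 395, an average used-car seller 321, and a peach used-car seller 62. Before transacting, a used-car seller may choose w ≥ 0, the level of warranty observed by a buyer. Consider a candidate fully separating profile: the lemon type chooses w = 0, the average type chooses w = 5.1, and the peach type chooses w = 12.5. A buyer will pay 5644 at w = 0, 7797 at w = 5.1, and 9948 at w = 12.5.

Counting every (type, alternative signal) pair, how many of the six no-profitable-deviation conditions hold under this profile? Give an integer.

5

Lemon (own payoff 5644): to w=5.1 gives 7797 − 395×5.1 = 5782.5 → profitable ✗; to w=12.5 gives 9948 − 395×12.5 = 5010.5 → no gain ✓.
Average (own payoff 7797 − 321×5.1 = 6159.9): to w=0 gives 5644 → no gain ✓; to w=12.5 gives 9948 − 321×12.5 = 5935.5 → no gain ✓.
Peach (own payoff 9948 − 62×12.5 = 9173): to w=0 gives 5644 → no gain ✓; to w=5.1 gives 7797 − 62×5.1 = 7480.8 → no gain ✓.
5 of the 6 constraints hold; not an equilibrium.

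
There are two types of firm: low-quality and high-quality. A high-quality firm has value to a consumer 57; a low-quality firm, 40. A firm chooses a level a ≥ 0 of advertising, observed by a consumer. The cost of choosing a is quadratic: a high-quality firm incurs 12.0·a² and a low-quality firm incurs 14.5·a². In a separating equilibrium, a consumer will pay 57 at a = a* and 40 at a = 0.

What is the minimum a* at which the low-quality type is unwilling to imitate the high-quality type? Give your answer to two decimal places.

The low-quality type at a = 0 receives 40; imitating at a* yields 57 − 14.5·a*².
Indifference: 40 = 57 − 14.5·a*², so a*² = (57 − 40) / 14.5 ≈ 1.1724.
a* = √1.1724 ≈ 1.08.

1.08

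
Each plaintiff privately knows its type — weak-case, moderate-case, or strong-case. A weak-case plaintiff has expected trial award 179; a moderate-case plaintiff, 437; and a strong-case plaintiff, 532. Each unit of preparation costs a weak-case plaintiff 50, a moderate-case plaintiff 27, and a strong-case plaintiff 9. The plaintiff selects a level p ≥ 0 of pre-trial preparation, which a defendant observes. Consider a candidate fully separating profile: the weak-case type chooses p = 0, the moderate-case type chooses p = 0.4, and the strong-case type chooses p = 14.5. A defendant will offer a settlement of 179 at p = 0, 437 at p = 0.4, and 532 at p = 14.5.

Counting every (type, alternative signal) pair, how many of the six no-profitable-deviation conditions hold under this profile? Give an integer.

4

Weak-case (own payoff 179): to p=0.4 gives 437 − 50×0.4 = 417 → profitable ✗; to p=14.5 gives 532 − 50×14.5 = -193 → no gain ✓.
Moderate-case (own payoff 437 − 27×0.4 = 426.2): to p=0 gives 179 → no gain ✓; to p=14.5 gives 532 − 27×14.5 = 140.5 → no gain ✓.
Strong-case (own payoff 532 − 9×14.5 = 401.5): to p=0 gives 179 → no gain ✓; to p=0.4 gives 437 − 9×0.4 = 433.4 → profitable ✗.
4 of the 6 constraints hold; not an equilibrium.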